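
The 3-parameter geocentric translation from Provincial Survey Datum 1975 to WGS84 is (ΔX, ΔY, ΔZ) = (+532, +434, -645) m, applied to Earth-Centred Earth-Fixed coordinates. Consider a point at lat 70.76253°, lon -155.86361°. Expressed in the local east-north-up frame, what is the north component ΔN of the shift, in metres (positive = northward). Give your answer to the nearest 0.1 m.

ΔN = 413.4 m

At φ = 70.76253°, λ = -155.86361°: sin φ = 0.944161, cos φ = 0.329484, sin λ = -0.408910, cos λ = -0.912575.
ΔN = −sin φ cos λ·ΔX − sin φ sin λ·ΔY + cos φ·ΔZ = −(0.944161)(-0.912575)(532) − (0.944161)(-0.408910)(434) + (0.329484)(-645) = 413.42 m.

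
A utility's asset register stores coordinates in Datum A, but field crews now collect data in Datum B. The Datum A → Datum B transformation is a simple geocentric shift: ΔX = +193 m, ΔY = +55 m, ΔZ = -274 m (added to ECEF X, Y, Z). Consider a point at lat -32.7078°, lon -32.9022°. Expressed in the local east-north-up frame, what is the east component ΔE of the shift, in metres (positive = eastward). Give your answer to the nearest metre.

ΔE = 151 m

The local east axis at (φ, λ) is (−sin λ, cos λ, 0), so ΔE = −sin(-32.9022°)·193 + cos(-32.9022°)·55 = 151.02 m.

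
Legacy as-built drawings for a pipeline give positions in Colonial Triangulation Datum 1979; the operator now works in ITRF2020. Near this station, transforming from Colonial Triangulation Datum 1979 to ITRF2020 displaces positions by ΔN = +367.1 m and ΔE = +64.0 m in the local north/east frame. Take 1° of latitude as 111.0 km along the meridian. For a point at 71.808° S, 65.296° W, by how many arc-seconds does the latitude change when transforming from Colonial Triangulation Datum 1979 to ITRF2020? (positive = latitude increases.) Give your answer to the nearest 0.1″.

1° of latitude = 111.0 km, so Δφ = 367.1 / 111000 = 0.0033072° = 11.906″.

Δφ = 11.9″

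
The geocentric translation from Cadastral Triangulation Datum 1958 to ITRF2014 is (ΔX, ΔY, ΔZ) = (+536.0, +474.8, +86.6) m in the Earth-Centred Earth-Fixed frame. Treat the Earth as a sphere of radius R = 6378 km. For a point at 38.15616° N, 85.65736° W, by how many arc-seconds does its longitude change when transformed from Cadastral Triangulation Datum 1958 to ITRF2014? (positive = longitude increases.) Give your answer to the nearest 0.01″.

sin φ = 0.617807, cos φ = 0.786330, sin λ = -0.997129, cos λ = 0.075721.
East component: ΔE = −sin λ·ΔX + cos λ·ΔY = −(-0.997129)(536.0) + (0.075721)(474.8) = 570.41 m.
1° of latitude spans πR/180 = 111317 m; at latitude φ, 1° of longitude spans that × cos φ = 87532.0 m, so Δλ = 570.41 / 87532.0 × 3600 = 23.460″.

Δλ = 23.46″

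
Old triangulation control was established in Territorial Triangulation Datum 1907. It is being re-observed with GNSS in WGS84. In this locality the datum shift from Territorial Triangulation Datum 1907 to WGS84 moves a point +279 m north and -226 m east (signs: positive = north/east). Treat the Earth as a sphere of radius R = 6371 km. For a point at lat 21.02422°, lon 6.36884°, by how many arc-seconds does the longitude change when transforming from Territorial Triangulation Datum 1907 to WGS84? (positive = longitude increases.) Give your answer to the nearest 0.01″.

Δλ = -7.84″

At latitude 21.02422°, cos φ = 0.933429.
One radian of longitude at latitude φ spans R cos φ, so Δλ = ΔE / (R cos φ) = -226.0 / (6371000 × 0.933429) = -3.8003e-05 rad = -7.839″.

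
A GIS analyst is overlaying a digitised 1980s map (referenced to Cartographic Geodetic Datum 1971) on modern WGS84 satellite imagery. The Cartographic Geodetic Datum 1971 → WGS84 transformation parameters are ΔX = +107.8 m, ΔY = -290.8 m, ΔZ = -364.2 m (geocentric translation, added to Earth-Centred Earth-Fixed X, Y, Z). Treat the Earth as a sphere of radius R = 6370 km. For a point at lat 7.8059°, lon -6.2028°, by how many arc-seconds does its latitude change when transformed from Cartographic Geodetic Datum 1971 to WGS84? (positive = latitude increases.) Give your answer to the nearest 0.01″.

Δφ = -12.29″

sin φ = 0.135818, cos φ = 0.990734, sin λ = -0.108048, cos λ = 0.994146.
North component: ΔN = −sin φ cos λ·ΔX − sin φ sin λ·ΔY + cos φ·ΔZ = −(0.135818)(0.994146)(107.8) − (0.135818)(-0.108048)(-290.8) + (0.990734)(-364.2) = -379.65 m.
1° of latitude spans πR/180 = 111177 m, so Δφ = -379.65 / 111177 × 3600 = -12.293″.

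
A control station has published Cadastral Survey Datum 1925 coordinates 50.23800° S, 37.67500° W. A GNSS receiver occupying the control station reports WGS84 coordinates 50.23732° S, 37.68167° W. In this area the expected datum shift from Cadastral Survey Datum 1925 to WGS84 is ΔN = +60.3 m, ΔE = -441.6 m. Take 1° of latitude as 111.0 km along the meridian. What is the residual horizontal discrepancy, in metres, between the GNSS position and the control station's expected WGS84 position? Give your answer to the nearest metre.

Observed coordinate differences: Δφ = +0.00068°, Δλ = -0.00667°.
Converting to metres (1° lat = 111000 m, cos φ = 0.639600): observed ΔN = 75.5 m, observed ΔE = -473.5 m.
Subtracting the expected shift leaves a residual of 75.5 − (60.3) = 15.2 m north and -473.5 − (-441.6) = -31.9 m east.
Residual distance = √(15.2² + (-31.9)²) = 35.4 m.

35 m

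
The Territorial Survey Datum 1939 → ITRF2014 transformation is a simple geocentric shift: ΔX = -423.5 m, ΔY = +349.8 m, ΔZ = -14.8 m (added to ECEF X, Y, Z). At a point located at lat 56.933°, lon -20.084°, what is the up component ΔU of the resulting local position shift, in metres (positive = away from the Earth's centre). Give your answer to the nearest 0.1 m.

ΔU = -295.0 m

At φ = 56.933°, λ = -20.084°: sin φ = 0.838033, cos φ = 0.545619, sin λ = -0.343397, cos λ = 0.939190.
ΔU = cos φ cos λ·ΔX + cos φ sin λ·ΔY + sin φ·ΔZ = (0.545619)(0.939190)(-423.5) + (0.545619)(-0.343397)(349.8) + (0.838033)(-14.8) = -294.96 m.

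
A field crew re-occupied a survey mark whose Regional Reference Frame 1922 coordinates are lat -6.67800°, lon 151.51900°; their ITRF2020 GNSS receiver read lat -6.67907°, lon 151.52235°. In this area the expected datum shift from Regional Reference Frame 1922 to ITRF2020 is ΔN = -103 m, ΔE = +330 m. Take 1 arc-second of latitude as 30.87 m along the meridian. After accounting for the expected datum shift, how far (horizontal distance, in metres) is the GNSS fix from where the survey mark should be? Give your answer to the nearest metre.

43 m

Observed coordinate differences: Δφ = -0.00107°, Δλ = +0.00335°.
Converting to metres (1° lat = 111132 m, cos φ = 0.993215): observed ΔN = -118.9 m, observed ΔE = 369.8 m.
Subtracting the expected shift leaves a residual of -118.9 − (-103) = -15.9 m north and 369.8 − (330) = 39.8 m east.
Residual distance = √((-15.9)² + 39.8²) = 42.8 m.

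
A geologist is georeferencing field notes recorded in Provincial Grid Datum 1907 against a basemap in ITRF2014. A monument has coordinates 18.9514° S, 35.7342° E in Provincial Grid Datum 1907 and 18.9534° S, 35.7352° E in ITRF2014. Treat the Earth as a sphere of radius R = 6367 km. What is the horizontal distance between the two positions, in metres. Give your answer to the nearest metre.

246 m

Δφ = -18.9534° − -18.9514° = -0.0020°; Δλ = 35.7352° − 35.7342° = +0.0010°.
1° along a meridian = πR/180 = 111125 m.
ΔN = Δφ × 111125 = -222.3 m; ΔE = Δλ × 111125 × cos(-18.9514°) = +0.0010 × 111125 × 0.945794 = 105.1 m.
Distance = √(ΔE² + ΔN²) = √(105.1² + (-222.3)²) = 245.8 m.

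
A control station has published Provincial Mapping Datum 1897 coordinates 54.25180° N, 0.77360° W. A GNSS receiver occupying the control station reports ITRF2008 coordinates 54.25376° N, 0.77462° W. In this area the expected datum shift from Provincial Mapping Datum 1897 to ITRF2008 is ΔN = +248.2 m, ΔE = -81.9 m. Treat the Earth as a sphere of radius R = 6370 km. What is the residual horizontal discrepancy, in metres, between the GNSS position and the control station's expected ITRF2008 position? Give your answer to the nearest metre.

34 m

Observed coordinate differences: Δφ = +0.00196°, Δλ = -0.00102°.
Converting to metres (1° lat = 111177 m, cos φ = 0.584224): observed ΔN = 217.9 m, observed ΔE = -66.3 m.
Subtracting the expected shift leaves a residual of 217.9 − (248.2) = -30.3 m north and -66.3 − (-81.9) = 15.6 m east.
Residual distance = √((-30.3)² + 15.6²) = 34.1 m.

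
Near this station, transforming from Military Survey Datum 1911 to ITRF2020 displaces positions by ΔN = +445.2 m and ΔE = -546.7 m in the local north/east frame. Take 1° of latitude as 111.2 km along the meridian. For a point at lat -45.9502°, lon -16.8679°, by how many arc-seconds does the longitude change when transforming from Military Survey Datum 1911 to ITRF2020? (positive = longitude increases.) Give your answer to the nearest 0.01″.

At latitude -45.9502°, cos φ = 0.695283.
1° of longitude at this latitude = 111.2 × cos φ = 77.32 km, so Δλ = -546.7 / 77315.5 = -0.0070710° = -25.456″.

Δλ = -25.46″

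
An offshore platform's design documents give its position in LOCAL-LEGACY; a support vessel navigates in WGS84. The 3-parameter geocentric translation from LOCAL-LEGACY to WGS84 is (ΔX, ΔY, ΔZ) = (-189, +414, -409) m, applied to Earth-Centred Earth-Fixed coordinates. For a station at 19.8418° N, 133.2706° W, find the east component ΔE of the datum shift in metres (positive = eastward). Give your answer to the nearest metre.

At φ = 19.8418°, λ = -133.2706°: sin φ = 0.339424, cos φ = 0.940633, sin λ = -0.728125, cos λ = -0.685445.
ΔE = −sin λ·ΔX + cos λ·ΔY = −(-0.728125)·(-189) + (-0.685445)·(414) = -421.39 m.

ΔE = -421 m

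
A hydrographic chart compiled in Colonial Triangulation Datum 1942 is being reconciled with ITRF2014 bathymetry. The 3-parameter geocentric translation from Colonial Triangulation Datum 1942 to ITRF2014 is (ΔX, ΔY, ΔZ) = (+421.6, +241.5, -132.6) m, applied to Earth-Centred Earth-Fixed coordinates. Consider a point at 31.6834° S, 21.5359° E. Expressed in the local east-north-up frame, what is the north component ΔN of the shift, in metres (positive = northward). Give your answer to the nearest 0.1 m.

ΔN = 139.7 m

The local north axis is (−sin φ cos λ, −sin φ sin λ, cos φ), giving ΔN = 205.976 + 46.562 − 112.838 = 139.70 m.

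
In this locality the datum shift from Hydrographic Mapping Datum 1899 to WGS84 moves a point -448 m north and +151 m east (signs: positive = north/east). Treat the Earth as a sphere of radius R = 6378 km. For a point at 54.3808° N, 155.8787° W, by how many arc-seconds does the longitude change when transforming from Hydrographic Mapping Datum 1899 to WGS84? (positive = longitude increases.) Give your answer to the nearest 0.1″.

Δλ = 8.4″

At latitude 54.3808°, cos φ = 0.582395.
One radian of longitude at latitude φ spans R cos φ, so Δλ = ΔE / (R cos φ) = 151.0 / (6378000 × 0.582395) = 4.0651e-05 rad = 8.385″.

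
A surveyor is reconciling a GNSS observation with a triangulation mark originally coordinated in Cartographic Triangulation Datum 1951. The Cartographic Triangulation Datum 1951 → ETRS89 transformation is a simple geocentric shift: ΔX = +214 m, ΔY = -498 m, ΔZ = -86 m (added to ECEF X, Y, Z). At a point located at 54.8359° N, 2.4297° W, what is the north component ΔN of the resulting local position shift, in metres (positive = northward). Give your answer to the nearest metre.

At φ = 54.8359°, λ = -2.4297°: sin φ = 0.817506, cos φ = 0.575920, sin λ = -0.042394, cos λ = 0.999101.
ΔN = −sin φ cos λ·ΔX − sin φ sin λ·ΔY + cos φ·ΔZ = −(0.817506)(0.999101)(214) − (0.817506)(-0.042394)(-498) + (0.575920)(-86) = -241.58 m.

ΔN = -242 m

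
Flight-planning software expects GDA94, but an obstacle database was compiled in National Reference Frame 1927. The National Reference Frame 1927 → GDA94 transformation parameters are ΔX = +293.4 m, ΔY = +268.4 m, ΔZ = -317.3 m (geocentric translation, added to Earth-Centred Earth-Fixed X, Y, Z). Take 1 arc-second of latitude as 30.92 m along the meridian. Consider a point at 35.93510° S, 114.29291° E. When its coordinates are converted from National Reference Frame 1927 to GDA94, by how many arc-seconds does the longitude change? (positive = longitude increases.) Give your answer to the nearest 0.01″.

Δλ = -15.09″

sin φ = -0.586868, cos φ = 0.809682, sin λ = 0.911454, cos λ = -0.411402.
East component: ΔE = −sin λ·ΔX + cos λ·ΔY = −(0.911454)(293.4) + (-0.411402)(268.4) = -377.84 m.
1° of latitude spans 3600 × 30.92 = 111312 m; at latitude φ, 1° of longitude spans that × cos φ = 90127.4 m, so Δλ = -377.84 / 90127.4 × 3600 = -15.092″.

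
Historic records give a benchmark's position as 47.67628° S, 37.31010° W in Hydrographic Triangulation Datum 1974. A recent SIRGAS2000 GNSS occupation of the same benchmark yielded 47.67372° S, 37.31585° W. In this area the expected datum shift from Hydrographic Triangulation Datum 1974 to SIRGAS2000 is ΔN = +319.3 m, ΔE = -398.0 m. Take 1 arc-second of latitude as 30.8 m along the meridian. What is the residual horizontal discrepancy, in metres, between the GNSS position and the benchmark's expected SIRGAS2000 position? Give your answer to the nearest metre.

47 m

Observed coordinate differences: Δφ = +0.00256°, Δλ = -0.00575°.
Converting to metres (1° lat = 110880 m, cos φ = 0.673319): observed ΔN = 283.9 m, observed ΔE = -429.3 m.
Subtracting the expected shift leaves a residual of 283.9 − (319.3) = -35.4 m north and -429.3 − (-398.0) = -31.3 m east.
Residual distance = √((-35.4)² + (-31.3)²) = 47.3 m.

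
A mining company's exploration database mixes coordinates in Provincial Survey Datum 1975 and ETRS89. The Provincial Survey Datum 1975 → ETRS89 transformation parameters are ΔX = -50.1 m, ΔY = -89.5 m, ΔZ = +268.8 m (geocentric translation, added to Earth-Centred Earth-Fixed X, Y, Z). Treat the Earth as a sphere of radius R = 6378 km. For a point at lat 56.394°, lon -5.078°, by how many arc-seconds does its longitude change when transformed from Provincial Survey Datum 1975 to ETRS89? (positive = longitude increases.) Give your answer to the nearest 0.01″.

Δλ = -5.47″

sin φ = 0.832863, cos φ = 0.553479, sin λ = -0.088512, cos λ = 0.996075.
East component: ΔE = −sin λ·ΔX + cos λ·ΔY = −(-0.088512)(-50.1) + (0.996075)(-89.5) = -93.58 m.
1° of latitude spans πR/180 = 111317 m; at latitude φ, 1° of longitude spans that × cos φ = 61611.7 m, so Δλ = -93.58 / 61611.7 × 3600 = -5.468″.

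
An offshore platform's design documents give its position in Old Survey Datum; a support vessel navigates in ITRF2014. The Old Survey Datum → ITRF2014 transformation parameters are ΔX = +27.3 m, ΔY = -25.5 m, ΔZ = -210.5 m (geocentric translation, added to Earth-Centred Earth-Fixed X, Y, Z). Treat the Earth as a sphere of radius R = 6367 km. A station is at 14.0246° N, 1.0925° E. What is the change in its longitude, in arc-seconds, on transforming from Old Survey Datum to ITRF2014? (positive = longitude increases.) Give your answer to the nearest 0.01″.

sin φ = 0.242338, cos φ = 0.970192, sin λ = 0.019067, cos λ = 0.999818.
East component: ΔE = −sin λ·ΔX + cos λ·ΔY = −(0.019067)(27.3) + (0.999818)(-25.5) = -26.02 m.
1° of latitude spans πR/180 = 111125 m; at latitude φ, 1° of longitude spans that × cos φ = 107812.7 m, so Δλ = -26.02 / 107812.7 × 3600 = -0.869″.

Δλ = -0.87″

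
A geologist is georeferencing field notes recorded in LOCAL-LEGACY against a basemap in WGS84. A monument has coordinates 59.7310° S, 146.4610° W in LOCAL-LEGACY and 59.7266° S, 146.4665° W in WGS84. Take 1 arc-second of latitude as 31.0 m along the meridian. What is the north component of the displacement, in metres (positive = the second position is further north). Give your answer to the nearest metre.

Δφ = -59.7266° − -59.7310° = +0.0044°; Δλ = -146.4665° − -146.4610° = -0.0055°.
1° of latitude = 3600 × 31.00 = 111600 m.
ΔN = Δφ × 111600 = 491.0 m; ΔE = Δλ × 111600 × cos(-59.7310°) = -0.0055 × 111600 × 0.504060 = -309.4 m.

ΔN = 491 m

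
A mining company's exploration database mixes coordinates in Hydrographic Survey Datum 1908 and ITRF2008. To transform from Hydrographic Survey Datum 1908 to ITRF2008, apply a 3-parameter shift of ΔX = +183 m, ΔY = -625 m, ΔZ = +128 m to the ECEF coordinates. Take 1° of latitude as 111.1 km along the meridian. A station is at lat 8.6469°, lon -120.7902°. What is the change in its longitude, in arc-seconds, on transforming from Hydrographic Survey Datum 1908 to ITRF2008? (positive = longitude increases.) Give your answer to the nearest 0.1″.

sin φ = 0.150345, cos φ = 0.988634, sin λ = -0.859047, cos λ = -0.511896.
East component: ΔE = −sin λ·ΔX + cos λ·ΔY = −(-0.859047)(183) + (-0.511896)(-625) = 477.14 m.
1° of latitude spans 111100 m; at latitude φ, 1° of longitude spans that × cos φ = 109837.2 m, so Δλ = 477.14 / 109837.2 × 3600 = 15.639″.

Δλ = 15.6″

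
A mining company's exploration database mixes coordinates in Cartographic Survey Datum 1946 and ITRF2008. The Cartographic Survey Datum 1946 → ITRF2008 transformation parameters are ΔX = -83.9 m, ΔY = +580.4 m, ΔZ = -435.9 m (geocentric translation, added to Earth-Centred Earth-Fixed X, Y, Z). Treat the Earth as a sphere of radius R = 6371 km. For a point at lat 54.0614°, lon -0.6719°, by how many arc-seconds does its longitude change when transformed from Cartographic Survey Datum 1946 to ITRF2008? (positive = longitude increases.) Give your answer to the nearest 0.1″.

sin φ = 0.809646, cos φ = 0.586918, sin λ = -0.011727, cos λ = 0.999931.
East component: ΔE = −sin λ·ΔX + cos λ·ΔY = −(-0.011727)(-83.9) + (0.999931)(580.4) = 579.38 m.
1° of latitude spans πR/180 = 111195 m; at latitude φ, 1° of longitude spans that × cos φ = 65262.3 m, so Δλ = 579.38 / 65262.3 × 3600 = 31.960″.

Δλ = 32.0″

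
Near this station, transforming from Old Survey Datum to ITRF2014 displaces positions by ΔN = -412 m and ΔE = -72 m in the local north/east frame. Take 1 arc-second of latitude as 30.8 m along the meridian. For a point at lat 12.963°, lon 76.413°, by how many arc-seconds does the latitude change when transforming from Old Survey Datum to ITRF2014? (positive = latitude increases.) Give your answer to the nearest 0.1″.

1″ of latitude = 30.80 m, so Δφ = -412.0 / 30.80 = -13.377″.

Δφ = -13.4″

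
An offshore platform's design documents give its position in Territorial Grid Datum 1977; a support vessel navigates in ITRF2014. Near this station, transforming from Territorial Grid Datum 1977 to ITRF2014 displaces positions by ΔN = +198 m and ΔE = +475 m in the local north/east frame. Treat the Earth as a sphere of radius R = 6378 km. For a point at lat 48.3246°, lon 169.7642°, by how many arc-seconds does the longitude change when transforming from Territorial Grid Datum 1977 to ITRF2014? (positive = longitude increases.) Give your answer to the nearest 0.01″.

Δλ = 23.10″

At latitude 48.3246°, cos φ = 0.664910.
One radian of longitude at latitude φ spans R cos φ, so Δλ = ΔE / (R cos φ) = 475.0 / (6378000 × 0.664910) = 1.1201e-04 rad = 23.103″.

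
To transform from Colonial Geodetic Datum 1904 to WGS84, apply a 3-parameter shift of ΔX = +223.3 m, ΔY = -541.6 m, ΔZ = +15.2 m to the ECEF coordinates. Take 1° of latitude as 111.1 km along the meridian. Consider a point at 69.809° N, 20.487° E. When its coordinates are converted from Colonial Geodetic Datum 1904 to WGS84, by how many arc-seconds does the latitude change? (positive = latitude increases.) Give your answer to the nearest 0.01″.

sin φ = 0.938547, cos φ = 0.345151, sin λ = 0.349995, cos λ = 0.936752.
North component: ΔN = −sin φ cos λ·ΔX − sin φ sin λ·ΔY + cos φ·ΔZ = −(0.938547)(0.936752)(223.3) − (0.938547)(0.349995)(-541.6) + (0.345151)(15.2) = -13.17 m.
1° of latitude spans 111100 m, so Δφ = -13.17 / 111100 × 3600 = -0.427″.

Δφ = -0.43″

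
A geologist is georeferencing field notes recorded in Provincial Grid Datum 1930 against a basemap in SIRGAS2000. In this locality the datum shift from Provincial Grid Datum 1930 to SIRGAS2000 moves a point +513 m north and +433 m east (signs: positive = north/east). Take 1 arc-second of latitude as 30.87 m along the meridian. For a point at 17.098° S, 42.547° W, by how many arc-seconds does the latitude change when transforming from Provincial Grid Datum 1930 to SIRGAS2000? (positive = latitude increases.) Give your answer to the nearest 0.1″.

1″ of latitude = 30.87 m, so Δφ = 513.0 / 30.87 = 16.618″.

Δφ = 16.6″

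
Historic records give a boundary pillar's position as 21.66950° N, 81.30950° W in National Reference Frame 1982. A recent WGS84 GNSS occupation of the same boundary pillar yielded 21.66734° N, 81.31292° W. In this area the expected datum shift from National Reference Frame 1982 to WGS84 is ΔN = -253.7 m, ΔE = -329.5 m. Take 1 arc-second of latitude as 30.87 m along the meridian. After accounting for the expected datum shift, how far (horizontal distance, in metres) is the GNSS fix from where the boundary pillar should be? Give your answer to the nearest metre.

Observed coordinate differences: Δφ = -0.00216°, Δλ = -0.00342°.
Converting to metres (1° lat = 111132 m, cos φ = 0.929329): observed ΔN = -240.0 m, observed ΔE = -353.2 m.
Subtracting the expected shift leaves a residual of -240.0 − (-253.7) = 13.7 m north and -353.2 − (-329.5) = -23.7 m east.
Residual distance = √(13.7² + (-23.7)²) = 27.4 m.

27 m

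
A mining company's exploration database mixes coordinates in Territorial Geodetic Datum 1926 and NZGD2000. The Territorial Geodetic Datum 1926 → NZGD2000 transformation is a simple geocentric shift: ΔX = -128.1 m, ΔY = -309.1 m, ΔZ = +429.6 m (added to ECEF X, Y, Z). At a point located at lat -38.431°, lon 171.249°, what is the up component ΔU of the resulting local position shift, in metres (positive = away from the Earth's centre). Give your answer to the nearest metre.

The local up (radial) axis is (cos φ cos λ, cos φ sin λ, sin φ), giving ΔU = 99.180 − 36.839 − 267.027 = -204.69 m.

ΔU = -205 m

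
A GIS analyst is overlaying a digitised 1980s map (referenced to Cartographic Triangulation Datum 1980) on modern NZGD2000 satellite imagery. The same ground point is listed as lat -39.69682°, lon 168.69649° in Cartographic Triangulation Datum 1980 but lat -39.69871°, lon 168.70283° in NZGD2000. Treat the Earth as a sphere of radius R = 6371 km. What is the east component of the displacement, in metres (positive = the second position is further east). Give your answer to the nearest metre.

ΔE = 542 m

Δφ = -39.69871° − -39.69682° = -0.00189°; Δλ = 168.70283° − 168.69649° = +0.00634°.
1° along a meridian = πR/180 = 111195 m.
ΔN = Δφ × 111195 = -210.2 m; ΔE = Δλ × 111195 × cos(-39.69682°) = +0.00634 × 111195 × 0.769435 = 542.4 m.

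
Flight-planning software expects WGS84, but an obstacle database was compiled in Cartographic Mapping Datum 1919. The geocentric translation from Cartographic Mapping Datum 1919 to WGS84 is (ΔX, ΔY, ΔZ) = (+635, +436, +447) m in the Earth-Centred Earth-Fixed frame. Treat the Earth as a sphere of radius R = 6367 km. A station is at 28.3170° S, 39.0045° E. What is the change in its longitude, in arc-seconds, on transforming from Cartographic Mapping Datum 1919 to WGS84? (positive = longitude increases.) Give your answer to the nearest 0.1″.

sin φ = -0.474349, cos φ = 0.880337, sin λ = 0.629381, cos λ = 0.777097.
East component: ΔE = −sin λ·ΔX + cos λ·ΔY = −(0.629381)(635) + (0.777097)(436) = -60.84 m.
1° of latitude spans πR/180 = 111125 m; at latitude φ, 1° of longitude spans that × cos φ = 97827.5 m, so Δλ = -60.84 / 97827.5 × 3600 = -2.239″.

Δλ = -2.2″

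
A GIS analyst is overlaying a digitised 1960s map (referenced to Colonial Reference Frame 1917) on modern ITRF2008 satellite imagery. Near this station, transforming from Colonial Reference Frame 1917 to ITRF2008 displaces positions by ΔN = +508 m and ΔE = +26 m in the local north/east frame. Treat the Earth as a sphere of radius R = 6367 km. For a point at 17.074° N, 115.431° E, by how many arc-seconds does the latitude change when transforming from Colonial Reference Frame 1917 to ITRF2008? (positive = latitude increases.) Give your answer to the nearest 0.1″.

On a sphere of radius R, 1 rad of latitude = R, so Δφ = ΔN / R = 508.0 / 6367000 = 7.9786e-05 rad = 16.457″.

Δφ = 16.5″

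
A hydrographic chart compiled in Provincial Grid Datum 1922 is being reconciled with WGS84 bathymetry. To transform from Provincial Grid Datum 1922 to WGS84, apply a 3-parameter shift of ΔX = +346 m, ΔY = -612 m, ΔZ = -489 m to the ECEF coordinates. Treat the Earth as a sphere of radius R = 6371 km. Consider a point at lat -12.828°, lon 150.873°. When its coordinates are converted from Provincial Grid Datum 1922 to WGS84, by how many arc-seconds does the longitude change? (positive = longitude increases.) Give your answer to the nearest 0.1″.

Δλ = 12.2″

sin φ = -0.222025, cos φ = 0.975041, sin λ = 0.486747, cos λ = -0.873543.
East component: ΔE = −sin λ·ΔX + cos λ·ΔY = −(0.486747)(346) + (-0.873543)(-612) = 366.19 m.
1° of latitude spans πR/180 = 111195 m; at latitude φ, 1° of longitude spans that × cos φ = 108419.6 m, so Δλ = 366.19 / 108419.6 × 3600 = 12.159″.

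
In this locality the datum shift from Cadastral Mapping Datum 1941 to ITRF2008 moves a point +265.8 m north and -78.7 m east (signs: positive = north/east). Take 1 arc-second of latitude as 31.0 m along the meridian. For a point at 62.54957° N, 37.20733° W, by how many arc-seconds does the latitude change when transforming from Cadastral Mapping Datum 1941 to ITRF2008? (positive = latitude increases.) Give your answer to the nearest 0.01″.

1″ of latitude = 31.00 m, so Δφ = 265.8 / 31.00 = 8.574″.

Δφ = 8.57″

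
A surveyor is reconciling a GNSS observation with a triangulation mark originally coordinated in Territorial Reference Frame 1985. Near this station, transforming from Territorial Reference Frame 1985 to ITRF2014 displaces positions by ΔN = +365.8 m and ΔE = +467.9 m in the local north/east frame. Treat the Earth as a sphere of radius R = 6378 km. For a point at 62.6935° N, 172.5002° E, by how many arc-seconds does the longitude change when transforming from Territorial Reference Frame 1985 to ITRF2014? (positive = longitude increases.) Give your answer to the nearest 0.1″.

At latitude 62.6935°, cos φ = 0.458750.
One radian of longitude at latitude φ spans R cos φ, so Δλ = ΔE / (R cos φ) = 467.9 / (6378000 × 0.458750) = 1.5992e-04 rad = 32.985″.

Δλ = 33.0″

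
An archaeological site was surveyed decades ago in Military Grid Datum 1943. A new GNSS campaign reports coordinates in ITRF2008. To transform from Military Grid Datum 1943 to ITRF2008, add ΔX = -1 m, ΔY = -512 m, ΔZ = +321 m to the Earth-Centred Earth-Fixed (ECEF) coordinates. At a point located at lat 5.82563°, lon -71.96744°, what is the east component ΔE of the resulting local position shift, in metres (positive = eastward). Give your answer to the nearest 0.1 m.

ΔE = -159.4 m

The local east axis at (φ, λ) is (−sin λ, cos λ, 0), so ΔE = −sin(-71.96744°)·(-1) + cos(-71.96744°)·(-512) = -159.44 m.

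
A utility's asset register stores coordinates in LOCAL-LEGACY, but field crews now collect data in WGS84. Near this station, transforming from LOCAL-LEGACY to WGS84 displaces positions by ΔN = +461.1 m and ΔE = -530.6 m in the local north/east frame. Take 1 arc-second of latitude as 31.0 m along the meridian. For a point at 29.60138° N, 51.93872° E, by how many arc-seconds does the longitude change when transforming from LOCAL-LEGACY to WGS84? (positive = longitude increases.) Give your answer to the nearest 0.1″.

At latitude 29.60138°, cos φ = 0.869483.
1″ of longitude at this latitude = 31.00 × cos φ = 26.9540 m, so Δλ = -530.6 / 26.9540 = -19.685″.

Δλ = -19.7″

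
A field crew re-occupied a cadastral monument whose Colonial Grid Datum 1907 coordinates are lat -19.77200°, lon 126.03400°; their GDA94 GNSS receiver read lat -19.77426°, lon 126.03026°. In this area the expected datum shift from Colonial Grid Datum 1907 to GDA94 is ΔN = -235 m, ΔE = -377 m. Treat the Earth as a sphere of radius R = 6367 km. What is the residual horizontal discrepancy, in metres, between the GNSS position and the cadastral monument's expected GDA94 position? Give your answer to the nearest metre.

Observed coordinate differences: Δφ = -0.00226°, Δλ = -0.00374°.
Converting to metres (1° lat = 111125 m, cos φ = 0.941046): observed ΔN = -251.1 m, observed ΔE = -391.1 m.
Subtracting the expected shift leaves a residual of -251.1 − (-235) = -16.1 m north and -391.1 − (-377) = -14.1 m east.
Residual distance = √((-16.1)² + (-14.1)²) = 21.4 m.

21 m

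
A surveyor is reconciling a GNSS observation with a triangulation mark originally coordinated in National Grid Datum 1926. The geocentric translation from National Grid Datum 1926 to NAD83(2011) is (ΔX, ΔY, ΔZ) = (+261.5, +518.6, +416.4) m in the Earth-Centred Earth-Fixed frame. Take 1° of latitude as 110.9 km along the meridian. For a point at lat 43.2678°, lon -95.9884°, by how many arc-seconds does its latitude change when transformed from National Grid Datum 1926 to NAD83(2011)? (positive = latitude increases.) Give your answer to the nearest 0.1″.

sin φ = 0.685409, cos φ = 0.728158, sin λ = -0.994543, cos λ = -0.104327.
North component: ΔN = −sin φ cos λ·ΔX − sin φ sin λ·ΔY + cos φ·ΔZ = −(0.685409)(-0.104327)(261.5) − (0.685409)(-0.994543)(518.6) + (0.728158)(416.4) = 675.42 m.
1° of latitude spans 110900 m, so Δφ = 675.42 / 110900 × 3600 = 21.925″.

Δφ = 21.9″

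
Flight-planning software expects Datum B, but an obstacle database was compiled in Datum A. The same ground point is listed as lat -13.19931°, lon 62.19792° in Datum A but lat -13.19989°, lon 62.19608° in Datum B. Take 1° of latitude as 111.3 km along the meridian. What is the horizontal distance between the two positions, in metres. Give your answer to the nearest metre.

Δφ = -13.19989° − -13.19931° = -0.00058°; Δλ = 62.19608° − 62.19792° = -0.00184°.
ΔN = Δφ × 111300 = -64.6 m; ΔE = Δλ × 111300 × cos(-13.19931°) = -0.00184 × 111300 × 0.973582 = -199.4 m.
Distance = √(ΔE² + ΔN²) = √((-199.4)² + (-64.6)²) = 209.6 m.

210 m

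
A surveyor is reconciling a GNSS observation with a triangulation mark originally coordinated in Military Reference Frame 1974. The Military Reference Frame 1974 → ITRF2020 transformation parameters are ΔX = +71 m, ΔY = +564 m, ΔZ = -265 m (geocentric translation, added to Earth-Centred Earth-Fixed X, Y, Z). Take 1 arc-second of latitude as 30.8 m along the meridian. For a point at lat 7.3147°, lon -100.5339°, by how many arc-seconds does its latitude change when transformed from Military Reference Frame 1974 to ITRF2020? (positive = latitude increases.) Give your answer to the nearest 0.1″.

sin φ = 0.127319, cos φ = 0.991862, sin λ = -0.983147, cos λ = -0.182817.
North component: ΔN = −sin φ cos λ·ΔX − sin φ sin λ·ΔY + cos φ·ΔZ = −(0.127319)(-0.182817)(71) − (0.127319)(-0.983147)(564) + (0.991862)(-265) = -190.59 m.
1° of latitude spans 3600 × 30.80 = 110880 m, so Δφ = -190.59 / 110880 × 3600 = -6.188″.

Δφ = -6.2″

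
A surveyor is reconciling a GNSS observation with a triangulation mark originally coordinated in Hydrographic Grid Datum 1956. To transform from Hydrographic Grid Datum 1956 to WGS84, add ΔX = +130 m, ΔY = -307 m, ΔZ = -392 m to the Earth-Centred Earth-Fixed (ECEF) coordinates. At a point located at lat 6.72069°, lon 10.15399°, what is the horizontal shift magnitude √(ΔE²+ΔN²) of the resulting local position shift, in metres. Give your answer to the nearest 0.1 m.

513.9 m

The local east axis at (φ, λ) is (−sin λ, cos λ, 0), so ΔE = −sin(10.15399°)·130 + cos(10.15399°)·(-307) = -325.11 m.
The local north axis is (−sin φ cos λ, −sin φ sin λ, cos φ), giving ΔN = -14.976 + 6.334 − 389.306 = -397.95 m.
Horizontal magnitude = √(ΔE² + ΔN²) = √((-325.11)² + (-397.95)²) = 513.87 m.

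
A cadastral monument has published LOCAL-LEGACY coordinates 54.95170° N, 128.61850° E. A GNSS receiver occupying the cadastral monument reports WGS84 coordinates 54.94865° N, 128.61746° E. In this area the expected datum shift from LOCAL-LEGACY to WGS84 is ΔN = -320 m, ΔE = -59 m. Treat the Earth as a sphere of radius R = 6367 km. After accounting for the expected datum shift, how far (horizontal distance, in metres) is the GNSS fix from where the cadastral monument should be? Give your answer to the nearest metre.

Observed coordinate differences: Δφ = -0.00305°, Δλ = -0.00104°.
Converting to metres (1° lat = 111125 m, cos φ = 0.574267): observed ΔN = -338.9 m, observed ΔE = -66.4 m.
Subtracting the expected shift leaves a residual of -338.9 − (-320) = -18.9 m north and -66.4 − (-59) = -7.4 m east.
Residual distance = √((-18.9)² + (-7.4)²) = 20.3 m.

20 m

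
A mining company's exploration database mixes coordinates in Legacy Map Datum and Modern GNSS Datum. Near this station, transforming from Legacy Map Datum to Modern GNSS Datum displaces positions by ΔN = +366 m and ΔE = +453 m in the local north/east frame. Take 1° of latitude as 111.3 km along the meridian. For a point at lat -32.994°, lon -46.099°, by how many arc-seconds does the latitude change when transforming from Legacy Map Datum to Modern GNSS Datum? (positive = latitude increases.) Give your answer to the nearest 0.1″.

1° of latitude = 111.3 km, so Δφ = 366.0 / 111300 = 0.0032884° = 11.838″.

Δφ = 11.8″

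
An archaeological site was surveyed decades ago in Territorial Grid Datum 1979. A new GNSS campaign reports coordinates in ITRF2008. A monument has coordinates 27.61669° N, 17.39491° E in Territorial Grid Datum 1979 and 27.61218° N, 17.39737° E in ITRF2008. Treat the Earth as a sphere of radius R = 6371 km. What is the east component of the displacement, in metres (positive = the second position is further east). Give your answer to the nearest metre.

Δφ = 27.61218° − 27.61669° = -0.00451°; Δλ = 17.39737° − 17.39491° = +0.00246°.
1° along a meridian = πR/180 = 111195 m.
ΔN = Δφ × 111195 = -501.5 m; ΔE = Δλ × 111195 × cos(27.61669°) = +0.00246 × 111195 × 0.886069 = 242.4 m.

ΔE = 242 m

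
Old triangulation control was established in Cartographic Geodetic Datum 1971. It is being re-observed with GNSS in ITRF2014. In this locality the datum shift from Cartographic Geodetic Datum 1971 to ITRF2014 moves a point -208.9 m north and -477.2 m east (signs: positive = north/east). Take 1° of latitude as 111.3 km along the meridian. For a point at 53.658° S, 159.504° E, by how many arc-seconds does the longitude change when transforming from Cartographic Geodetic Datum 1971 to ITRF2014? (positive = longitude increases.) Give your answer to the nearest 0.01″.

At latitude -53.658°, cos φ = 0.592604.
1° of longitude at this latitude = 111.3 × cos φ = 65.96 km, so Δλ = -477.2 / 65956.8 = -0.0072350° = -26.046″.

Δλ = -26.05″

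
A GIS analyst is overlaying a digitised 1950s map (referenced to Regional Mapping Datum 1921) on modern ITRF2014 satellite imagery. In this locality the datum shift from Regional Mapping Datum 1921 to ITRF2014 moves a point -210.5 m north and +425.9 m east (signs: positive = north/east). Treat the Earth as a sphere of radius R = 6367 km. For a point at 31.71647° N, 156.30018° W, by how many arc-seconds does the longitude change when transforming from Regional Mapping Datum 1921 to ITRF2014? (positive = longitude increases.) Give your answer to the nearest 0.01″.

At latitude 31.71647°, cos φ = 0.850660.
One radian of longitude at latitude φ spans R cos φ, so Δλ = ΔE / (R cos φ) = 425.9 / (6367000 × 0.850660) = 7.8635e-05 rad = 16.220″.

Δλ = 16.22″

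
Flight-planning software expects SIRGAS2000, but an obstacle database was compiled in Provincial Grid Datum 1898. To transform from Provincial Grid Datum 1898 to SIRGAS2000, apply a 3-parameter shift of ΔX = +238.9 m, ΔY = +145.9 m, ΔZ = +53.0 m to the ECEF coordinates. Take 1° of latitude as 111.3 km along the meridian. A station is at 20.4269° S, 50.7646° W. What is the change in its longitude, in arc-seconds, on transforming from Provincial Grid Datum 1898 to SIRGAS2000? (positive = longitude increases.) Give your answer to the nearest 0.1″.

sin φ = -0.349012, cos φ = 0.937118, sin λ = -0.774554, cos λ = 0.632508.
East component: ΔE = −sin λ·ΔX + cos λ·ΔY = −(-0.774554)(238.9) + (0.632508)(145.9) = 277.32 m.
1° of latitude spans 111300 m; at latitude φ, 1° of longitude spans that × cos φ = 104301.3 m, so Δλ = 277.32 / 104301.3 × 3600 = 9.572″.

Δλ = 9.6″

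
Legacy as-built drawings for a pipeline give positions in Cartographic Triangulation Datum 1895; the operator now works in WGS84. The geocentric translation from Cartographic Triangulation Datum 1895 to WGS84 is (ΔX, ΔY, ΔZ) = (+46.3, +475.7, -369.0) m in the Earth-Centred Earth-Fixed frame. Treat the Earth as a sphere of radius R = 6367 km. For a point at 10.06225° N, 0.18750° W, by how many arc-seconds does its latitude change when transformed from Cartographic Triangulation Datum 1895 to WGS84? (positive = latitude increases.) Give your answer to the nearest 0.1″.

sin φ = 0.174718, cos φ = 0.984619, sin λ = -0.003272, cos λ = 0.999995.
North component: ΔN = −sin φ cos λ·ΔX − sin φ sin λ·ΔY + cos φ·ΔZ = −(0.174718)(0.999995)(46.3) − (0.174718)(-0.003272)(475.7) + (0.984619)(-369.0) = -371.14 m.
1° of latitude spans πR/180 = 111125 m, so Δφ = -371.14 / 111125 × 3600 = -12.023″.

Δφ = -12.0″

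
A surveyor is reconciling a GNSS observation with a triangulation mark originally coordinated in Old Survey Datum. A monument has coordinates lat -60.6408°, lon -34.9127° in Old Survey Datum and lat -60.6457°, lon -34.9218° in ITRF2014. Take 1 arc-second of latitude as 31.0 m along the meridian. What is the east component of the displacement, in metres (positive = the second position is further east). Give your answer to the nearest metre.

Δφ = -60.6457° − -60.6408° = -0.0049°; Δλ = -34.9218° − -34.9127° = -0.0091°.
1° of latitude = 3600 × 31.00 = 111600 m.
ΔN = Δφ × 111600 = -546.8 m; ΔE = Δλ × 111600 × cos(-60.6408°) = -0.0091 × 111600 × 0.490283 = -497.9 m.

ΔE = -498 m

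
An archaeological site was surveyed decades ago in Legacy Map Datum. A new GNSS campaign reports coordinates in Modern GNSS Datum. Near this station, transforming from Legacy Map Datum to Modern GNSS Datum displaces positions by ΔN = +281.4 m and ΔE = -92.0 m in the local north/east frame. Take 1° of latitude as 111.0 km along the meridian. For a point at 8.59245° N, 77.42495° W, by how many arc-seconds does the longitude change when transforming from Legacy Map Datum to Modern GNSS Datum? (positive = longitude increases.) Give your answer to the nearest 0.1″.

At latitude 8.59245°, cos φ = 0.988776.
1° of longitude at this latitude = 111.0 × cos φ = 109.75 km, so Δλ = -92.0 / 109754.1 = -0.0008382° = -3.018″.

Δλ = -3.0″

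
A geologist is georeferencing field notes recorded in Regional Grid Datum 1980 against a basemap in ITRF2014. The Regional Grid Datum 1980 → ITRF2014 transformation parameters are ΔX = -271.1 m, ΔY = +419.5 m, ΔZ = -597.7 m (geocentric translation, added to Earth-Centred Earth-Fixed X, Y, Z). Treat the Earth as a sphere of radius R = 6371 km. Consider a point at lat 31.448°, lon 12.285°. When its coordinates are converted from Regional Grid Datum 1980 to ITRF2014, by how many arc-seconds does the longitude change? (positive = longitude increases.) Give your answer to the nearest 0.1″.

sin φ = 0.521725, cos φ = 0.853114, sin λ = 0.212775, cos λ = 0.977101.
East component: ΔE = −sin λ·ΔX + cos λ·ΔY = −(0.212775)(-271.1) + (0.977101)(419.5) = 467.58 m.
1° of latitude spans πR/180 = 111195 m; at latitude φ, 1° of longitude spans that × cos φ = 94862.0 m, so Δλ = 467.58 / 94862.0 × 3600 = 17.745″.

Δλ = 17.7″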